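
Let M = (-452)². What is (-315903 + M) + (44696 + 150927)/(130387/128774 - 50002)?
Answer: -718591863496641/6438827161 ≈ -1.1160e+5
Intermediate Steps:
M = 204304
(-315903 + M) + (44696 + 150927)/(130387/128774 - 50002) = (-315903 + 204304) + (44696 + 150927)/(130387/128774 - 50002) = -111599 + 195623/(130387*(1/128774) - 50002) = -111599 + 195623/(130387/128774 - 50002) = -111599 + 195623/(-6438827161/128774) = -111599 + 195623*(-128774/6438827161) = -111599 - 25191156202/6438827161 = -718591863496641/6438827161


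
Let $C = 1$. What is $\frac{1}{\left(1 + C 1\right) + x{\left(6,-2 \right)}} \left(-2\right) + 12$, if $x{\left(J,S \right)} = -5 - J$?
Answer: $\frac{110}{9} \approx 12.222$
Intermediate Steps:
$\frac{1}{\left(1 + C 1\right) + x{\left(6,-2 \right)}} \left(-2\right) + 12 = \frac{1}{\left(1 + 1 \cdot 1\right) - 11} \left(-2\right) + 12 = \frac{1}{\left(1 + 1\right) - 11} \left(-2\right) + 12 = \frac{1}{2 - 11} \left(-2\right) + 12 = \frac{1}{-9} \left(-2\right) + 12 = \left(- \frac{1}{9}\right) \left(-2\right) + 12 = \frac{2}{9} + 12 = \frac{110}{9}$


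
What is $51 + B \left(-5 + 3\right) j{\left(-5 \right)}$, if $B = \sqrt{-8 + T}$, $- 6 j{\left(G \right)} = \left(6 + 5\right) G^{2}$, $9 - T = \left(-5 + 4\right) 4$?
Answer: $51 + \frac{275 \sqrt{5}}{3} \approx 255.97$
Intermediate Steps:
$T = 13$ ($T = 9 - \left(-5 + 4\right) 4 = 9 - \left(-1\right) 4 = 9 - -4 = 9 + 4 = 13$)
$j{\left(G \right)} = - \frac{11 G^{2}}{6}$ ($j{\left(G \right)} = - \frac{\left(6 + 5\right) G^{2}}{6} = - \frac{11 G^{2}}{6}$)
$B = \sqrt{5}$ ($B = \sqrt{-8 + 13} = \sqrt{5} \approx 2.2361$)
$51 + B \left(-5 + 3\right) j{\left(-5 \right)} = 51 + \sqrt{5} \left(-5 + 3\right) \left(- \frac{11 \left(-5\right)^{2}}{6}\right) = 51 + \sqrt{5} \left(- 2 \left(\left(- \frac{11}{6}\right) 25\right)\right) = 51 + \sqrt{5} \left(\left(-2\right) \left(- \frac{275}{6}\right)\right) = 51 + \sqrt{5} \cdot \frac{275}{3} = 51 + \frac{275 \sqrt{5}}{3}$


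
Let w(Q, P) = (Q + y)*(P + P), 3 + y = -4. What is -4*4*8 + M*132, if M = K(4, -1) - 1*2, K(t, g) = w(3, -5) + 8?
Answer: 5944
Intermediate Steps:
y = -7 (y = -3 - 4 = -7)
w(Q, P) = 2*P*(-7 + Q) (w(Q, P) = (Q - 7)*(P + P) = (-7 + Q)*(2*P) = 2*P*(-7 + Q))
K(t, g) = 48 (K(t, g) = 2*(-5)*(-7 + 3) + 8 = 2*(-5)*(-4) + 8 = 40 + 8 = 48)
M = 46 (M = 48 - 1*2 = 48 - 2 = 46)
-4*4*8 + M*132 = -4*4*8 + 46*132 = -16*8 + 6072 = -128 + 6072 = 5944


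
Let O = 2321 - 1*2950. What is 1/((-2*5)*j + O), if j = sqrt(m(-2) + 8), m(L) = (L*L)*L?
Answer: -1/629 ≈ -0.0015898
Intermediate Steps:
m(L) = L**3 (m(L) = L**2*L = L**3)
O = -629 (O = 2321 - 2950 = -629)
j = 0 (j = sqrt((-2)**3 + 8) = sqrt(-8 + 8) = sqrt(0) = 0)
1/((-2*5)*j + O) = 1/(-2*5*0 - 629) = 1/(-10*0 - 629) = 1/(0 - 629) = 1/(-629) = -1/629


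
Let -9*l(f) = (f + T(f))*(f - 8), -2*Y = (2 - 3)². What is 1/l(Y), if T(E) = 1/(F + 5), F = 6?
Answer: -44/17 ≈ -2.5882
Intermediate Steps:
T(E) = 1/11 (T(E) = 1/(6 + 5) = 1/11)
Y = -½ (Y = -(2 - 3)²/2 = -½*(-1)² = -½*1 = -½ ≈ -0.50000)
l(f) = -(-8 + f)*(1/11 + f)/9 (l(f) = -(f + 1/11)*(f - 8)/9 = -(1/11 + f)*(-8 + f)/9 = -(-8 + f)*(1/11 + f)/9)
1/l(Y) = 1/(8/99 - (-½)²/9 + (29/33)*(-½)) = 1/(8/99 - ⅑*¼ - 29/66) = 1/(8/99 - 1/36 - 29/66) = 1/(-17/44) = -44/17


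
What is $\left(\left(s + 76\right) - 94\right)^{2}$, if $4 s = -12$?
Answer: $441$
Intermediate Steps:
$s = -3$ ($s = \frac{1}{4} \left(-12\right) = -3$)
$\left(\left(s + 76\right) - 94\right)^{2} = \left(\left(-3 + 76\right) - 94\right)^{2} = \left(73 - 94\right)^{2} = \left(-21\right)^{2} = 441$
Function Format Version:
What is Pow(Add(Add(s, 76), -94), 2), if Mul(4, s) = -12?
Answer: 441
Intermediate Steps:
s = -3 (s = Mul(Rational(1, 4), -12) = -3)
Pow(Add(Add(s, 76), -94), 2) = Pow(Add(Add(-3, 76), -94), 2) = Pow(Add(73, -94), 2) = Pow(-21, 2) = 441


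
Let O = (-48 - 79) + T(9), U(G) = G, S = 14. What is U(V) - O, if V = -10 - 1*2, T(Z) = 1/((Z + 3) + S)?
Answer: 2989/26 ≈ 114.96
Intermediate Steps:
T(Z) = 1/(17 + Z) (T(Z) = 1/((Z + 3) + 14) = 1/((3 + Z) + 14) = 1/(17 + Z))
V = -12 (V = -10 - 2 = -12)
O = -3301/26 (O = (-48 - 79) + 1/(17 + 9) = -127 + 1/26 = -3301/26 ≈ -126.96)
U(V) - O = -12 - 1*(-3301/26) = -12 + 3301/26 = 2989/26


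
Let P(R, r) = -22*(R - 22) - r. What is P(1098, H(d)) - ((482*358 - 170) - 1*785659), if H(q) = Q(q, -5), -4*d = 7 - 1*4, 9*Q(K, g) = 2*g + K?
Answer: 21225679/36 ≈ 5.8960e+5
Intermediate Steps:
Q(K, g) = K/9 + 2*g/9 (Q(K, g) = (2*g + K)/9 = (K + 2*g)/9 = K/9 + 2*g/9)
d = -¾ (d = -(7 - 1*4)/4 = -(7 - 4)/4 = -¼*3 = -¾ ≈ -0.75000)
H(q) = -10/9 + q/9 (H(q) = q/9 + (2/9)*(-5) = q/9 - 10/9 = -10/9 + q/9)
P(R, r) = 484 - r - 22*R (P(R, r) = -22*(-22 + R) - r = (484 - 22*R) - r = 484 - r - 22*R)
P(1098, H(d)) - ((482*358 - 170) - 1*785659) = (484 - (-10/9 + (⅑)*(-¾)) - 22*1098) - ((482*358 - 170) - 1*785659) = (484 - (-10/9 - 1/12) - 24156) - ((172556 - 170) - 785659) = (484 - 1*(-43/36) - 24156) - (172386 - 785659) = (484 + 43/36 - 24156) - 1*(-613273) = -852149/36 + 613273 = 21225679/36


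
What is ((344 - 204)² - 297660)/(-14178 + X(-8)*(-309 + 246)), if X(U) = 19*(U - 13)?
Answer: -278060/10959 ≈ -25.373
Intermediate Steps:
X(U) = -247 + 19*U (X(U) = 19*(-13 + U) = -247 + 19*U)
((344 - 204)² - 297660)/(-14178 + X(-8)*(-309 + 246)) = ((344 - 204)² - 297660)/(-14178 + (-247 + 19*(-8))*(-309 + 246)) = (140² - 297660)/(-14178 + (-247 - 152)*(-63)) = (19600 - 297660)/(-14178 - 399*(-63)) = -278060/(-14178 + 25137) = -278060/10959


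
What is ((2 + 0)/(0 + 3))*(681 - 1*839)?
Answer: -316/3 ≈ -105.33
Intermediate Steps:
((2 + 0)/(0 + 3))*(681 - 1*839) = (2/3)*(681 - 839) = (2*(⅓))*(-158) = (⅔)*(-158) = -316/3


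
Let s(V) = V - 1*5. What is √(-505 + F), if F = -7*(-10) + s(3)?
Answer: I*√437 ≈ 20.905*I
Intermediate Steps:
s(V) = -5 + V (s(V) = V - 5 = -5 + V)
F = 68 (F = -7*(-10) + (-5 + 3) = 70 - 2 = 68)
√(-505 + F) = √(-505 + 68) = √(-437) = I*√437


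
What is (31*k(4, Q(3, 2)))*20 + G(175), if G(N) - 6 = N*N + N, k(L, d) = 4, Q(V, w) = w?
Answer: 33286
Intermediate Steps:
G(N) = 6 + N + N**2 (G(N) = 6 + (N*N + N) = 6 + (N**2 + N) = 6 + (N + N**2) = 6 + N + N**2)
(31*k(4, Q(3, 2)))*20 + G(175) = (31*4)*20 + (6 + 175 + 175**2) = 124*20 + (6 + 175 + 30625) = 2480 + 30806 = 33286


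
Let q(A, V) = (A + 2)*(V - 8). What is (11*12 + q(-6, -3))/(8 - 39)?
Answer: -176/31 ≈ -5.6774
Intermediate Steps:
q(A, V) = (-8 + V)*(2 + A) (q(A, V) = (2 + A)*(-8 + V) = (-8 + V)*(2 + A))
(11*12 + q(-6, -3))/(8 - 39) = (11*12 + (-16 - 8*(-6) + 2*(-3) - 6*(-3)))/(8 - 39) = (132 + (-16 + 48 - 6 + 18))/(-31) = (132 + 44)*(-1/31) = 176*(-1/31) = -176/31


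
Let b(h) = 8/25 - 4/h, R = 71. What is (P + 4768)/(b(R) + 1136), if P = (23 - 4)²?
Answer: 9103975/2016868 ≈ 4.5139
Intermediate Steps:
P = 361 (P = 19² = 361)
b(h) = 8/25 - 4/h (b(h) = 8*(1/25) - 4/h = 8/25 - 4/h)
(P + 4768)/(b(R) + 1136) = (361 + 4768)/((8/25 - 4/71) + 1136) = 5129/((8/25 - 4*1/71) + 1136) = 5129/((8/25 - 4/71) + 1136) = 5129/(468/1775 + 1136) = 5129/(2016868/1775) = 5129*(1775/2016868) = 9103975/2016868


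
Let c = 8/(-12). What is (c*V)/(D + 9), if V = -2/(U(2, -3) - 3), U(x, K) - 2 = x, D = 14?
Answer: 4/69 ≈ 0.057971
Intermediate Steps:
U(x, K) = 2 + x
c = -2/3 (c = 8*(-1/12) = -2/3 ≈ -0.66667)
V = -2 (V = -2/((2 + 2) - 3) = -2/(4 - 3) = -2/1 = 1*(-2) = -2)
(c*V)/(D + 9) = (-2/3*(-2))/(14 + 9) = (4/3)/23 = (4/3)*(1/23) = 4/69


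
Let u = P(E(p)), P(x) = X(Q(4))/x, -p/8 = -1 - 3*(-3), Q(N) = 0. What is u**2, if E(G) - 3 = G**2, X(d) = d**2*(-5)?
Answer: 0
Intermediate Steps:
p = -64 (p = -8*(-1 - 3*(-3)) = -8*(-1 + 9) = -8*8 = -64)
X(d) = -5*d**2
E(G) = 3 + G**2
P(x) = 0 (P(x) = (-5*0**2)/x = (-5*0)/x = 0/x = 0)
u = 0
u**2 = 0**2 = 0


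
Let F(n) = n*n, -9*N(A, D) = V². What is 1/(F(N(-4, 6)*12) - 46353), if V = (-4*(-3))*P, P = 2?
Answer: 1/543471 ≈ 1.8400e-6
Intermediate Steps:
V = 24 (V = -4*(-3)*2 = 12*2 = 24)
N(A, D) = -64 (N(A, D) = -⅑*24² = -⅑*576 = -64)
F(n) = n²
1/(F(N(-4, 6)*12) - 46353) = 1/((-64*12)² - 46353) = 1/((-768)² - 46353) = 1/(589824 - 46353) = 1/543471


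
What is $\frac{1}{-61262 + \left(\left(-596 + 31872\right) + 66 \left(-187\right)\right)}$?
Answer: $- \frac{1}{42328} \approx -2.3625 \cdot 10^{-5}$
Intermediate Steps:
$\frac{1}{-61262 + \left(\left(-596 + 31872\right) + 66 \left(-187\right)\right)} = \frac{1}{-61262 + \left(31276 - 12342\right)} = \frac{1}{-61262 + 18934} = \frac{1}{-42328} = - \frac{1}{42328}$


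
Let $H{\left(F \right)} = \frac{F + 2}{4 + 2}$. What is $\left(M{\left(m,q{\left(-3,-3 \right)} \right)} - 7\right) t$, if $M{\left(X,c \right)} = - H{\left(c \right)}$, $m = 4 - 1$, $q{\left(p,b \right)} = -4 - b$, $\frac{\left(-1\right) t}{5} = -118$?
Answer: $- \frac{12685}{3} \approx -4228.3$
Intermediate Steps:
$H{\left(F \right)} = \frac{1}{3} + \frac{F}{6}$ ($H{\left(F \right)} = \frac{2 + F}{6} = \left(2 + F\right) \frac{1}{6} = \frac{1}{3} + \frac{F}{6}$)
$t = 590$ ($t = \left(-5\right) \left(-118\right) = 590$)
$m = 3$
$M{\left(X,c \right)} = - \frac{1}{3} - \frac{c}{6}$ ($M{\left(X,c \right)} = - (\frac{1}{3} + \frac{c}{6}) = - \frac{1}{3} - \frac{c}{6}$)
$\left(M{\left(m,q{\left(-3,-3 \right)} \right)} - 7\right) t = \left(\left(- \frac{1}{3} - \frac{-4 - -3}{6}\right) - 7\right) 590 = \left(\left(- \frac{1}{3} - \frac{-4 + 3}{6}\right) - 7\right) 590 = \left(\left(- \frac{1}{3} - - \frac{1}{6}\right) - 7\right) 590 = \left(\left(- \frac{1}{3} + \frac{1}{6}\right) - 7\right) 590 = \left(- \frac{1}{6} - 7\right) 590 = \left(- \frac{43}{6}\right) 590 = - \frac{12685}{3}$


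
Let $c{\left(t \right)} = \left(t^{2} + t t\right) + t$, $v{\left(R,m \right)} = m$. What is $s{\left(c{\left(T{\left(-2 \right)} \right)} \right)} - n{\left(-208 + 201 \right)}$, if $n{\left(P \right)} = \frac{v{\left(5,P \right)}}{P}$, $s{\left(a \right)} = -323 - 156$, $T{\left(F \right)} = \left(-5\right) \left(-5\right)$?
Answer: $-480$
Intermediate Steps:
$T{\left(F \right)} = 25$
$c{\left(t \right)} = t + 2 t^{2}$ ($c{\left(t \right)} = \left(t^{2} + t^{2}\right) + t = 2 t^{2} + t = t + 2 t^{2}$)
$s{\left(a \right)} = -479$
$n{\left(P \right)} = 1$ ($n{\left(P \right)} = \frac{P}{P} = 1$)
$s{\left(c{\left(T{\left(-2 \right)} \right)} \right)} - n{\left(-208 + 201 \right)} = -479 - 1 = -480$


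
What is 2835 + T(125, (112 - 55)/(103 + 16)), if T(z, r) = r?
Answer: 337422/119 ≈ 2835.5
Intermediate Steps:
2835 + T(125, (112 - 55)/(103 + 16)) = 2835 + (112 - 55)/(103 + 16) = 2835 + 57/119 = 337422/119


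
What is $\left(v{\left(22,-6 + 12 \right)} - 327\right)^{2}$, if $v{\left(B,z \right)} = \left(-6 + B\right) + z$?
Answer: $93025$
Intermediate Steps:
$v{\left(B,z \right)} = -6 + B + z$
$\left(v{\left(22,-6 + 12 \right)} - 327\right)^{2} = \left(\left(-6 + 22 + \left(-6 + 12\right)\right) - 327\right)^{2} = \left(\left(-6 + 22 + 6\right) - 327\right)^{2} = \left(22 - 327\right)^{2} = \left(-305\right)^{2} = 93025$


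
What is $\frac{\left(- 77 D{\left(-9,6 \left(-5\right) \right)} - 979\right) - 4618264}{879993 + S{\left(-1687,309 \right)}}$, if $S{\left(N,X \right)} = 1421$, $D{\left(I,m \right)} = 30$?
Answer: $- \frac{4621553}{881414} \approx -5.2433$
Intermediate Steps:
$\frac{\left(- 77 D{\left(-9,6 \left(-5\right) \right)} - 979\right) - 4618264}{879993 + S{\left(-1687,309 \right)}} = \frac{\left(\left(-77\right) 30 - 979\right) - 4618264}{879993 + 1421} = \frac{\left(-2310 - 979\right) - 4618264}{881414} = \left(-3289 - 4618264\right) \frac{1}{881414} = \left(-4621553\right) \frac{1}{881414} = - \frac{4621553}{881414}$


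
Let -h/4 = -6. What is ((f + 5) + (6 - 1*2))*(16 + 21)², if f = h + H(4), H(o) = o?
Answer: 50653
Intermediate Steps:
h = 24 (h = -4*(-6) = 24)
f = 28 (f = 24 + 4 = 28)
((f + 5) + (6 - 1*2))*(16 + 21)² = ((28 + 5) + (6 - 1*2))*(16 + 21)² = (33 + (6 - 2))*37² = (33 + 4)*1369 = 37*1369 = 50653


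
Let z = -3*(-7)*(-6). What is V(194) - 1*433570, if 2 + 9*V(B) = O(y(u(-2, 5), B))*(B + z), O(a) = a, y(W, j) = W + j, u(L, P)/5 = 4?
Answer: -1295860/3 ≈ -4.3195e+5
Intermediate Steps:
u(L, P) = 20 (u(L, P) = 5*4 = 20)
z = -126 (z = 21*(-6) = -126)
V(B) = -2/9 + (-126 + B)*(20 + B)/9 (V(B) = -2/9 + ((20 + B)*(B - 126))/9 = -2/9 + ((20 + B)*(-126 + B))/9 = -2/9 + ((-126 + B)*(20 + B))/9 = -2/9 + (-126 + B)*(20 + B)/9)
V(194) - 1*433570 = (-2522/9 - 106/9*194 + (1/9)*194**2) - 1*433570 = (-2522/9 - 20564/9 + (1/9)*37636) - 433570 = (-2522/9 - 20564/9 + 37636/9) - 433570 = 4850/3 - 433570 = -1295860/3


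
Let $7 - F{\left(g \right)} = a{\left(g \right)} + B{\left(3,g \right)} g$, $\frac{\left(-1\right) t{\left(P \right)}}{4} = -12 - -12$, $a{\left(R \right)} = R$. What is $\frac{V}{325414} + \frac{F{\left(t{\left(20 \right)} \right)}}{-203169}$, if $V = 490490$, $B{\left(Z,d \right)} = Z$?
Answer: $\frac{49825042456}{33057018483} \approx 1.5072$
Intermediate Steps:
$t{\left(P \right)} = 0$ ($t{\left(P \right)} = - 4 \left(-12 - -12\right) = - 4 \left(-12 + 12\right) = \left(-4\right) 0 = 0$)
$F{\left(g \right)} = 7 - 4 g$ ($F{\left(g \right)} = 7 - \left(g + 3 g\right) = 7 - 4 g$)
$\frac{V}{325414} + \frac{F{\left(t{\left(20 \right)} \right)}}{-203169} = \frac{490490}{325414} + \frac{7 - 0}{-203169} = 490490 \cdot \frac{1}{325414} + \left(7 + 0\right) \left(- \frac{1}{203169}\right) = \frac{245245}{162707} + 7 \left(- \frac{1}{203169}\right) = \frac{245245}{162707} - \frac{7}{203169} = \frac{49825042456}{33057018483}$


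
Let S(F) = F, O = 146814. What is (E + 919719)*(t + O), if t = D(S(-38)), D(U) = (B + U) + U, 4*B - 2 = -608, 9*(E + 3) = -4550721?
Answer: 364191520693/6 ≈ 6.0699e+10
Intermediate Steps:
E = -1516916/3 (E = -3 + (⅑)*(-4550721) = -3 - 1516907/3 = -1516916/3 ≈ -5.0564e+5)
B = -303/2 (B = ½ + (¼)*(-608) = ½ - 152 = -303/2 ≈ -151.50)
D(U) = -303/2 + 2*U (D(U) = (-303/2 + U) + U = -303/2 + 2*U)
t = -455/2 (t = -303/2 + 2*(-38) = -303/2 - 76 = -455/2 ≈ -227.50)
(E + 919719)*(t + O) = (-1516916/3 + 919719)*(-455/2 + 146814) = (1242241/3)*(293173/2) = 364191520693/6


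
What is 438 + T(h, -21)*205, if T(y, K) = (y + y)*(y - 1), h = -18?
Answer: 140658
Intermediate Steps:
T(y, K) = 2*y*(-1 + y) (T(y, K) = (2*y)*(-1 + y) = 2*y*(-1 + y))
438 + T(h, -21)*205 = 438 + (2*(-18)*(-1 - 18))*205 = 438 + (2*(-18)*(-19))*205 = 438 + 684*205 = 438 + 140220 = 140658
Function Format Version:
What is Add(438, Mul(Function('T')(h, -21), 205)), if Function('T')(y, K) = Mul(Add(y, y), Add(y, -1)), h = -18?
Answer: 140658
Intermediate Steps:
Function('T')(y, K) = Mul(2, y, Add(-1, y)) (Function('T')(y, K) = Mul(Mul(2, y), Add(-1, y)) = Mul(2, y, Add(-1, y)))
Add(438, Mul(Function('T')(h, -21), 205)) = Add(438, Mul(Mul(2, -18, Add(-1, -18)), 205)) = Add(438, Mul(Mul(2, -18, -19), 205)) = Add(438, Mul(684, 205)) = Add(438, 140220) = 140658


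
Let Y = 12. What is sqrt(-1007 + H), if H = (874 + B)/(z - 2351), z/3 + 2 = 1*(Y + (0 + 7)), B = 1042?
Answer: 4*I*sqrt(833037)/115 ≈ 31.746*I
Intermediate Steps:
z = 51 (z = -6 + 3*(1*(12 + (0 + 7))) = -6 + 3*(1*(12 + 7)) = -6 + 3*(1*19) = -6 + 3*19 = -6 + 57 = 51)
H = -479/575 (H = (874 + 1042)/(51 - 2351) = 1916/(-2300) = 1916*(-1/2300) = -479/575 ≈ -0.83304)
sqrt(-1007 + H) = sqrt(-1007 - 479/575) = sqrt(-579504/575) = 4*I*sqrt(833037)/115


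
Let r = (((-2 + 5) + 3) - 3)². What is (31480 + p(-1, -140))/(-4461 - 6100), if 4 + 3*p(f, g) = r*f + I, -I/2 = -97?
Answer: -94621/31683 ≈ -2.9865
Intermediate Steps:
I = 194 (I = -2*(-97) = 194)
r = 9 (r = ((3 + 3) - 3)² = (6 - 3)² = 3² = 9)
p(f, g) = 190/3 + 3*f (p(f, g) = -4/3 + (9*f + 194)/3 = -4/3 + (194 + 9*f)/3 = -4/3 + (194/3 + 3*f) = 190/3 + 3*f)
(31480 + p(-1, -140))/(-4461 - 6100) = (31480 + (190/3 + 3*(-1)))/(-4461 - 6100) = (31480 + (190/3 - 3))/(-10561) = (31480 + 181/3)*(-1/10561) = (94621/3)*(-1/10561) = -94621/31683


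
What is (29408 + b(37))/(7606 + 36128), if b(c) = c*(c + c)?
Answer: 16073/21867 ≈ 0.73503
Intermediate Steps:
b(c) = 2*c² (b(c) = c*(2*c) = 2*c²)
(29408 + b(37))/(7606 + 36128) = (29408 + 2*37²)/(7606 + 36128) = (29408 + 2*1369)/43734 = (29408 + 2738)*(1/43734) = 32146*(1/43734) = 16073/21867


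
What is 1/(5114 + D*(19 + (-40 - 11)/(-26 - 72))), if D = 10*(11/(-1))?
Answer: 49/145371 ≈ 0.00033707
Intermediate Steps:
D = -110 (D = 10*(11*(-1)) = 10*(-11) = -110)
1/(5114 + D*(19 + (-40 - 11)/(-26 - 72))) = 1/(5114 - 110*(19 + (-40 - 11)/(-26 - 72))) = 1/(5114 - 110*(19 - 51/(-98))) = 1/(5114 - 110*(19 - 51*(-1/98))) = 1/(5114 - 110*(19 + 51/98)) = 1/(5114 - 110*1913/98) = 1/(5114 - 105215/49) = 1/(145371/49) = 49/145371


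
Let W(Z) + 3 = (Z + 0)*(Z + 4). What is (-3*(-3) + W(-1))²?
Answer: 9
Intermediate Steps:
W(Z) = -3 + Z*(4 + Z) (W(Z) = -3 + (Z + 0)*(Z + 4) = -3 + Z*(4 + Z))
(-3*(-3) + W(-1))² = (-3*(-3) + (-3 + (-1)² + 4*(-1)))² = (9 + (-3 + 1 - 4))² = (9 - 6)² = 3² = 9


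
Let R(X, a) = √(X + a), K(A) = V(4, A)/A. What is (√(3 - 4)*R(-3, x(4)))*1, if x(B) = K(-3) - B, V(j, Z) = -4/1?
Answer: -√51/3 ≈ -2.3805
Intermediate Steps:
V(j, Z) = -4 (V(j, Z) = -4*1 = -4)
K(A) = -4/A
x(B) = 4/3 - B (x(B) = -4/(-3) - B = -4*(-⅓) - B = 4/3 - B)
(√(3 - 4)*R(-3, x(4)))*1 = (√(3 - 4)*√(-3 + (4/3 - 1*4)))*1 = (√(-1)*√(-3 + (4/3 - 4)))*1 = (I*√(-3 - 8/3))*1 = (I*√(-17/3))*1 = (I*(I*√51/3))*1 = -√51/3*1 = -√51/3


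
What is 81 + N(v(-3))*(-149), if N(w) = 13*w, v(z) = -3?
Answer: 5892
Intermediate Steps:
81 + N(v(-3))*(-149) = 81 + (13*(-3))*(-149) = 81 - 39*(-149) = 81 + 5811 = 5892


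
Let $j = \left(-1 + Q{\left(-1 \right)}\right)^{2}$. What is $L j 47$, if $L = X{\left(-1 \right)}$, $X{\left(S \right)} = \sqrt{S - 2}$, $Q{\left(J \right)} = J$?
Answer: $188 i \sqrt{3} \approx 325.63 i$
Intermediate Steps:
$X{\left(S \right)} = \sqrt{-2 + S}$
$L = i \sqrt{3}$ ($L = \sqrt{-2 - 1} = \sqrt{-3} = i \sqrt{3} \approx 1.732 i$)
$j = 4$ ($j = \left(-1 - 1\right)^{2} = \left(-2\right)^{2} = 4$)
$L j 47 = i \sqrt{3} \cdot 4 \cdot 47 = 4 i \sqrt{3} \cdot 47 = 188 i \sqrt{3}$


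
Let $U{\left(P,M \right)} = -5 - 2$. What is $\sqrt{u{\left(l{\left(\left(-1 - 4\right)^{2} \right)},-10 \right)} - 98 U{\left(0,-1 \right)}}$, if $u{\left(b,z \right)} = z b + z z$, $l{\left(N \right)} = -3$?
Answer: $4 \sqrt{51} \approx 28.566$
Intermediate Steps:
$U{\left(P,M \right)} = -7$ ($U{\left(P,M \right)} = -5 - 2 = -7$)
$u{\left(b,z \right)} = z^{2} + b z$ ($u{\left(b,z \right)} = b z + z^{2} = z^{2} + b z$)
$\sqrt{u{\left(l{\left(\left(-1 - 4\right)^{2} \right)},-10 \right)} - 98 U{\left(0,-1 \right)}} = \sqrt{- 10 \left(-3 - 10\right) - -686} = \sqrt{\left(-10\right) \left(-13\right) + 686} = \sqrt{130 + 686} = \sqrt{816} = 4 \sqrt{51}$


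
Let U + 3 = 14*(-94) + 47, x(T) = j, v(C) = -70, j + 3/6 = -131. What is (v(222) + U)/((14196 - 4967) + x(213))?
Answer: -2684/18195 ≈ -0.14751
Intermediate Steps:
j = -263/2 (j = -1/2 - 131 = -263/2 ≈ -131.50)
x(T) = -263/2
U = -1272 (U = -3 + (14*(-94) + 47) = -3 + (-1316 + 47) = -3 - 1269 = -1272)
(v(222) + U)/((14196 - 4967) + x(213)) = (-70 - 1272)/((14196 - 4967) - 263/2) = -1342/(9229 - 263/2) = -1342/18195/2 = -1342*2/18195 = -2684/18195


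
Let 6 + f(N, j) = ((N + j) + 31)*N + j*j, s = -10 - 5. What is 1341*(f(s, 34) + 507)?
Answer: 1216287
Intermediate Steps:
s = -15
f(N, j) = -6 + j**2 + N*(31 + N + j) (f(N, j) = -6 + (((N + j) + 31)*N + j*j) = -6 + ((31 + N + j)*N + j**2) = -6 + (N*(31 + N + j) + j**2) = -6 + (j**2 + N*(31 + N + j)) = -6 + j**2 + N*(31 + N + j))
1341*(f(s, 34) + 507) = 1341*((-6 + (-15)**2 + 34**2 + 31*(-15) - 15*34) + 507) = 1341*((-6 + 225 + 1156 - 465 - 510) + 507) = 1341*(400 + 507) = 1341*907 = 1216287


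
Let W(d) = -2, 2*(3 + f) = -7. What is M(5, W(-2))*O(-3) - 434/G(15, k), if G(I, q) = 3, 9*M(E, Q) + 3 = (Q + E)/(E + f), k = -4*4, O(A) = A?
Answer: -143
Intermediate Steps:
f = -13/2 (f = -3 + (1/2)*(-7) = -3 - 7/2 = -13/2 ≈ -6.5000)
k = -16
M(E, Q) = -1/3 + (E + Q)/(9*(-13/2 + E)) (M(E, Q) = -1/3 + ((Q + E)/(E - 13/2))/9 = -1/3 + ((E + Q)/(-13/2 + E))/9 = -1/3 + (E + Q)/(9*(-13/2 + E)))
M(5, W(-2))*O(-3) - 434/G(15, k) = ((39 - 4*5 + 2*(-2))/(9*(-13 + 2*5)))*(-3) - 434/3 = ((39 - 20 - 4)/(9*(-13 + 10)))*(-3) - 434*1/3 = ((1/9)*15/(-3))*(-3) - 434/3 = ((1/9)*(-1/3)*15)*(-3) - 434/3 = -5/9*(-3) - 434/3 = 5/3 - 434/3 = -143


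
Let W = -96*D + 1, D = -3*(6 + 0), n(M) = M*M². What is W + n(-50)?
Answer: -123271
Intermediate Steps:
n(M) = M³
D = -18 (D = -3*6 = -18)
W = 1729 (W = -96*(-18) + 1 = 1728 + 1 = 1729)
W + n(-50) = 1729 + (-50)³ = 1729 - 125000 = -123271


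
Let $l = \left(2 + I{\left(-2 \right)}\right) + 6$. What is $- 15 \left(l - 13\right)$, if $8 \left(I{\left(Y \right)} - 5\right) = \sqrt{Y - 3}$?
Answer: $- \frac{15 i \sqrt{5}}{8} \approx - 4.1926 i$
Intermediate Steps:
$I{\left(Y \right)} = 5 + \frac{\sqrt{-3 + Y}}{8}$ ($I{\left(Y \right)} = 5 + \frac{\sqrt{Y - 3}}{8} = 5 + \frac{\sqrt{-3 + Y}}{8}$)
$l = 13 + \frac{i \sqrt{5}}{8}$ ($l = \left(2 + \left(5 + \frac{\sqrt{-3 - 2}}{8}\right)\right) + 6 = \left(2 + \left(5 + \frac{\sqrt{-5}}{8}\right)\right) + 6 = \left(2 + \left(5 + \frac{i \sqrt{5}}{8}\right)\right) + 6 = \left(7 + \frac{i \sqrt{5}}{8}\right) + 6 = 13 + \frac{i \sqrt{5}}{8} \approx 13.0 + 0.27951 i$)
$- 15 \left(l - 13\right) = - 15 \left(\left(13 + \frac{i \sqrt{5}}{8}\right) - 13\right) = - 15 \frac{i \sqrt{5}}{8} = - \frac{15 i \sqrt{5}}{8}$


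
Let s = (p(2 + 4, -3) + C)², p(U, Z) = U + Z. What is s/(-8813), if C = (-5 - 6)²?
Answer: -15376/8813 ≈ -1.7447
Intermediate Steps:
C = 121 (C = (-11)² = 121)
s = 15376 (s = (((2 + 4) - 3) + 121)² = ((6 - 3) + 121)² = (3 + 121)² = 124² = 15376)
s/(-8813) = 15376/(-8813) = 15376*(-1/8813) = -15376/8813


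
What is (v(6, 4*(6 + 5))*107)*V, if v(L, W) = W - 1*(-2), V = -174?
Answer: -856428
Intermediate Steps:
v(L, W) = 2 + W (v(L, W) = W + 2 = 2 + W)
(v(6, 4*(6 + 5))*107)*V = ((2 + 4*(6 + 5))*107)*(-174) = ((2 + 4*11)*107)*(-174) = ((2 + 44)*107)*(-174) = (46*107)*(-174) = 4922*(-174) = -856428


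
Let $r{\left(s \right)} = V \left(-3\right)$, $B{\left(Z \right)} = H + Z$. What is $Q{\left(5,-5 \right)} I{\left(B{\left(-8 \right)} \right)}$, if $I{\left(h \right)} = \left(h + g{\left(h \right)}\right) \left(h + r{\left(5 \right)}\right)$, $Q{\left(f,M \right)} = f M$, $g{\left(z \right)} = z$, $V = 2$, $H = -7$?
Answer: $-15750$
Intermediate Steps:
$B{\left(Z \right)} = -7 + Z$
$r{\left(s \right)} = -6$ ($r{\left(s \right)} = 2 \left(-3\right) = -6$)
$Q{\left(f,M \right)} = M f$
$I{\left(h \right)} = 2 h \left(-6 + h\right)$ ($I{\left(h \right)} = \left(h + h\right) \left(h - 6\right) = 2 h \left(-6 + h\right)$)
$Q{\left(5,-5 \right)} I{\left(B{\left(-8 \right)} \right)} = \left(-5\right) 5 \cdot 2 \left(-7 - 8\right) \left(-6 - 15\right) = - 25 \cdot 2 \left(-15\right) \left(-6 - 15\right) = - 25 \cdot 2 \left(-15\right) \left(-21\right) = \left(-25\right) 630 = -15750$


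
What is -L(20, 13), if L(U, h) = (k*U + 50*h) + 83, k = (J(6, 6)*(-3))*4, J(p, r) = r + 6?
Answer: 2147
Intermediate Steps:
J(p, r) = 6 + r
k = -144 (k = ((6 + 6)*(-3))*4 = (12*(-3))*4 = -36*4 = -144)
L(U, h) = 83 - 144*U + 50*h (L(U, h) = (-144*U + 50*h) + 83 = 83 - 144*U + 50*h)
-L(20, 13) = -(83 - 144*20 + 50*13) = -(83 - 2880 + 650) = -1*(-2147) = 2147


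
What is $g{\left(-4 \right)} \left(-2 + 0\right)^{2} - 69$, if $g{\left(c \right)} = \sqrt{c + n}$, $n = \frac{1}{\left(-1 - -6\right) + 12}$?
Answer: $-69 + \frac{4 i \sqrt{1139}}{17} \approx -69.0 + 7.941 i$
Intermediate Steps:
$n = \frac{1}{17}$ ($n = \frac{1}{\left(-1 + 6\right) + 12} = \frac{1}{5 + 12} = \frac{1}{17} \approx 0.058824$)
$g{\left(c \right)} = \sqrt{\frac{1}{17} + c}$ ($g{\left(c \right)} = \sqrt{c + \frac{1}{17}} = \sqrt{\frac{1}{17} + c}$)
$g{\left(-4 \right)} \left(-2 + 0\right)^{2} - 69 = \frac{\sqrt{17 + 289 \left(-4\right)}}{17} \left(-2 + 0\right)^{2} - 69 = \frac{\sqrt{17 - 1156}}{17} \left(-2\right)^{2} - 69 = \frac{\sqrt{-1139}}{17} \cdot 4 - 69 = \frac{i \sqrt{1139}}{17} \cdot 4 - 69 = \frac{4 i \sqrt{1139}}{17} - 69 = -69 + \frac{4 i \sqrt{1139}}{17}$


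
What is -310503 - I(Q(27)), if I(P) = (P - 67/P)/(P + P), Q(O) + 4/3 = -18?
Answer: -2089066945/6728 ≈ -3.1050e+5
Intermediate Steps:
Q(O) = -58/3 (Q(O) = -4/3 - 18 = -58/3)
I(P) = (P - 67/P)/(2*P) (I(P) = (P - 67/P)/((2*P)) = (P - 67/P)*(1/(2*P)) = (P - 67/P)/(2*P))
-310503 - I(Q(27)) = -310503 - (-67 + (-58/3)²)/(2*(-58/3)²) = -310503 - 9*(-67 + 3364/9)/(2*3364) = -310503 - 9*2761/(2*3364*9) = -310503 - 1*2761/6728 = -310503 - 2761/6728 = -2089066945/6728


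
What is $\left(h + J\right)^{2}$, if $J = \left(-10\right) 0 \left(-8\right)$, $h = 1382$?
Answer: $1909924$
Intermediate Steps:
$J = 0$ ($J = 0 \left(-8\right) = 0$)
$\left(h + J\right)^{2} = \left(1382 + 0\right)^{2} = 1382^{2} = 1909924$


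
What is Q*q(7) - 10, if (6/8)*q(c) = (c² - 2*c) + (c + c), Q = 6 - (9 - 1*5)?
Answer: 362/3 ≈ 120.67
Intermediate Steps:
Q = 2 (Q = 6 - (9 - 5) = 6 - 1*4 = 6 - 4 = 2)
q(c) = 4*c²/3 (q(c) = 4*((c² - 2*c) + (c + c))/3 = 4*((c² - 2*c) + 2*c)/3 = 4*c²/3)
Q*q(7) - 10 = 2*((4/3)*7²) - 10 = 2*((4/3)*49) - 10 = 2*(196/3) - 10 = 392/3 - 10 = 362/3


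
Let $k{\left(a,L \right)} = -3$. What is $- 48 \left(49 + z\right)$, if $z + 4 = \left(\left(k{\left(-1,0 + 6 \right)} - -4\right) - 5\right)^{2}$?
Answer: $-2928$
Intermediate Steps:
$z = 12$ ($z = -4 + \left(\left(-3 - -4\right) - 5\right)^{2} = -4 + \left(\left(-3 + 4\right) - 5\right)^{2} = -4 + \left(1 - 5\right)^{2} = -4 + \left(-4\right)^{2} = -4 + 16 = 12$)
$- 48 \left(49 + z\right) = - 48 \left(49 + 12\right) = \left(-48\right) 61 = -2928$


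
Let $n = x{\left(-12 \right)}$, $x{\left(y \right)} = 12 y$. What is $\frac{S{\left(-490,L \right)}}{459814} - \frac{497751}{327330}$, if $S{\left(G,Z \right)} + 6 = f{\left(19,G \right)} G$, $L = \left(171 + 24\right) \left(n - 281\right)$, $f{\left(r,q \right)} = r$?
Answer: $- \frac{38653714099}{25085152770} \approx -1.5409$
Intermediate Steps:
$n = -144$ ($n = 12 \left(-12\right) = -144$)
$L = -82875$ ($L = \left(171 + 24\right) \left(-144 - 281\right) = 195 \left(-425\right) = -82875$)
$S{\left(G,Z \right)} = -6 + 19 G$
$\frac{S{\left(-490,L \right)}}{459814} - \frac{497751}{327330} = \frac{-6 + 19 \left(-490\right)}{459814} - \frac{497751}{327330} = \left(-6 - 9310\right) \frac{1}{459814} - \frac{165917}{109110} = \left(-9316\right) \frac{1}{459814} - \frac{165917}{109110} = - \frac{4658}{229907} - \frac{165917}{109110} = - \frac{38653714099}{25085152770}$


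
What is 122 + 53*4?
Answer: 334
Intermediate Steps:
122 + 53*4 = 122 + 212 = 334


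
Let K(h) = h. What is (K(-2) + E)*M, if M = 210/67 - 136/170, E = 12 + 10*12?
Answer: 20332/67 ≈ 303.46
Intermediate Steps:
E = 132 (E = 12 + 120 = 132)
M = 782/335 (M = 210*(1/67) - 136*1/170 = 210/67 - ⅘ = 782/335 ≈ 2.3343)
(K(-2) + E)*M = (-2 + 132)*(782/335) = 130*(782/335) = 20332/67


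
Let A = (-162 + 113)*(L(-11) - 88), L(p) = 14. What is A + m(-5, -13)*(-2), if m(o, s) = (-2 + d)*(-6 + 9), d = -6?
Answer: 3674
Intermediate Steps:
m(o, s) = -24 (m(o, s) = (-2 - 6)*(-6 + 9) = -8*3 = -24)
A = 3626 (A = (-162 + 113)*(14 - 88) = -49*(-74) = 3626)
A + m(-5, -13)*(-2) = 3626 - 24*(-2) = 3626 + 48 = 3674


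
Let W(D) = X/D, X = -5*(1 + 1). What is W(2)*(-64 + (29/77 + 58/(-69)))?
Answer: 1712485/5313 ≈ 322.32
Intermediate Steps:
X = -10 (X = -5*2 = -10)
W(D) = -10/D
W(2)*(-64 + (29/77 + 58/(-69))) = (-10/2)*(-64 + (29/77 + 58/(-69))) = (-10*½)*(-64 + (29*(1/77) + 58*(-1/69))) = -5*(-64 + (29/77 - 58/69)) = -5*(-64 - 2465/5313) = -5*(-342497/5313) = 1712485/5313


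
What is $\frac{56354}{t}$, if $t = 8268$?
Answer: $\frac{28177}{4134} \approx 6.8159$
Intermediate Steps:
$\frac{56354}{t} = \frac{56354}{8268} = 56354 \cdot \frac{1}{8268} = \frac{28177}{4134}$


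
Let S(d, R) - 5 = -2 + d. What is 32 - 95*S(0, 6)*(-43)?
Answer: 12287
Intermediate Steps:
S(d, R) = 3 + d (S(d, R) = 5 + (-2 + d) = 3 + d)
32 - 95*S(0, 6)*(-43) = 32 - 95*(3 + 0)*(-43) = 32 - 285*(-43) = 32 - 95*(-129) = 32 + 12255 = 12287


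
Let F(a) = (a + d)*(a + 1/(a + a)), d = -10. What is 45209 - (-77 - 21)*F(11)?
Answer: 509206/11 ≈ 46291.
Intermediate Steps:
F(a) = (-10 + a)*(a + 1/(2*a)) (F(a) = (a - 10)*(a + 1/(a + a)) = (-10 + a)*(a + 1/(2*a)))
45209 - (-77 - 21)*F(11) = 45209 - (-77 - 21)*(½ + 11² - 10*11 - 5/11) = 45209 - (-98)*(½ + 121 - 110 - 5*1/11) = 45209 - (-98)*(½ + 121 - 110 - 5/11) = 45209 - (-98)*243/22 = 45209 - 1*(-11907/11) = 45209 + 11907/11 = 509206/11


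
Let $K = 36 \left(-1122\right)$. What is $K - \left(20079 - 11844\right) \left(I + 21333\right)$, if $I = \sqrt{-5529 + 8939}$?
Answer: $-175717647 - 8235 \sqrt{3410} \approx -1.762 \cdot 10^{8}$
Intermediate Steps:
$I = \sqrt{3410} \approx 58.395$
$K = -40392$
$K - \left(20079 - 11844\right) \left(I + 21333\right) = -40392 - \left(20079 - 11844\right) \left(\sqrt{3410} + 21333\right) = -40392 - 8235 \left(21333 + \sqrt{3410}\right) = -40392 - \left(175677255 + 8235 \sqrt{3410}\right) = -175717647 - 8235 \sqrt{3410}$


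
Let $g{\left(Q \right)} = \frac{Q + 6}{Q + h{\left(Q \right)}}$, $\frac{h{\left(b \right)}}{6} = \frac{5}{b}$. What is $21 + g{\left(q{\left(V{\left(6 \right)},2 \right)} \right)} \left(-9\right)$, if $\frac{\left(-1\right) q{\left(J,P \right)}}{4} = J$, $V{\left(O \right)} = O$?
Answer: $\frac{1473}{101} \approx 14.584$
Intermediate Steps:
$h{\left(b \right)} = \frac{30}{b}$ ($h{\left(b \right)} = 6 \frac{5}{b} = \frac{30}{b}$)
$q{\left(J,P \right)} = - 4 J$
$g{\left(Q \right)} = \frac{6 + Q}{Q + \frac{30}{Q}}$ ($g{\left(Q \right)} = \frac{Q + 6}{Q + \frac{30}{Q}} = \frac{6 + Q}{Q + \frac{30}{Q}}$)
$21 + g{\left(q{\left(V{\left(6 \right)},2 \right)} \right)} \left(-9\right) = 21 + \frac{\left(-4\right) 6 \left(6 - 24\right)}{30 + \left(\left(-4\right) 6\right)^{2}} \left(-9\right) = 21 + - \frac{24 \left(6 - 24\right)}{30 + \left(-24\right)^{2}} \left(-9\right) = 21 + \left(-24\right) \frac{1}{30 + 576} \left(-18\right) \left(-9\right) = 21 + \left(-24\right) \frac{1}{606} \left(-18\right) \left(-9\right) = 21 + \frac{72}{101} \left(-9\right) = 21 - \frac{648}{101} = \frac{1473}{101}$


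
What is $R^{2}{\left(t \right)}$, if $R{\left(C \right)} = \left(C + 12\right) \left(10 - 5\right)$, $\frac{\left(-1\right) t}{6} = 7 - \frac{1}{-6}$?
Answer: $24025$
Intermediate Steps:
$t = -43$ ($t = - 6 \left(7 - \frac{1}{-6}\right) = - 6 \left(7 - - \frac{1}{6}\right) = - 6 \left(7 + \frac{1}{6}\right) = \left(-6\right) \frac{43}{6} = -43$)
$R{\left(C \right)} = 60 + 5 C$ ($R{\left(C \right)} = \left(12 + C\right) 5 = 60 + 5 C$)
$R^{2}{\left(t \right)} = \left(60 + 5 \left(-43\right)\right)^{2} = \left(60 - 215\right)^{2} = \left(-155\right)^{2} = 24025$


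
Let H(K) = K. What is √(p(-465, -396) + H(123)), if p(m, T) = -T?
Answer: √519 ≈ 22.782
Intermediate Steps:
√(p(-465, -396) + H(123)) = √(-1*(-396) + 123) = √(396 + 123) = √519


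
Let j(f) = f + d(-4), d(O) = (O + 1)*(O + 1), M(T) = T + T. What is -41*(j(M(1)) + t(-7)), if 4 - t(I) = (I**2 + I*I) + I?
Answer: 3116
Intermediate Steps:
M(T) = 2*T
d(O) = (1 + O)**2 (d(O) = (1 + O)*(1 + O) = (1 + O)**2)
t(I) = 4 - I - 2*I**2 (t(I) = 4 - ((I**2 + I*I) + I) = 4 - ((I**2 + I**2) + I) = 4 - (2*I**2 + I) = 4 - (I + 2*I**2) = 4 + (-I - 2*I**2) = 4 - I - 2*I**2)
j(f) = 9 + f (j(f) = f + (1 - 4)**2 = f + (-3)**2 = f + 9 = 9 + f)
-41*(j(M(1)) + t(-7)) = -41*((9 + 2*1) + (4 - 1*(-7) - 2*(-7)**2)) = -41*((9 + 2) + (4 + 7 - 2*49)) = -41*(11 + (4 + 7 - 98)) = -41*(11 - 87) = -41*(-76) = 3116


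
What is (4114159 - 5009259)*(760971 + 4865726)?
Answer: -5036456484700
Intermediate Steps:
(4114159 - 5009259)*(760971 + 4865726) = -895100*5626697 = -5036456484700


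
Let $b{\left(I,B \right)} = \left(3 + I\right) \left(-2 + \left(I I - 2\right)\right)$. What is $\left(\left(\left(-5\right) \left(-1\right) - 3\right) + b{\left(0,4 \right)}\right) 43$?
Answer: $-430$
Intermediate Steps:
$b{\left(I,B \right)} = \left(-4 + I^{2}\right) \left(3 + I\right)$ ($b{\left(I,B \right)} = \left(3 + I\right) \left(-2 + \left(I^{2} - 2\right)\right) = \left(3 + I\right) \left(-2 + \left(-2 + I^{2}\right)\right) = \left(3 + I\right) \left(-4 + I^{2}\right) = \left(-4 + I^{2}\right) \left(3 + I\right)$)
$\left(\left(\left(-5\right) \left(-1\right) - 3\right) + b{\left(0,4 \right)}\right) 43 = \left(\left(\left(-5\right) \left(-1\right) - 3\right) + \left(-12 + 0^{3} - 0 + 3 \cdot 0^{2}\right)\right) 43 = \left(\left(5 - 3\right) + \left(-12 + 0 + 0 + 3 \cdot 0\right)\right) 43 = \left(2 + \left(-12 + 0 + 0 + 0\right)\right) 43 = \left(2 - 12\right) 43 = \left(-10\right) 43 = -430$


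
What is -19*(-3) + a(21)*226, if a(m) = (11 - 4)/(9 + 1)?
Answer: 1076/5 ≈ 215.20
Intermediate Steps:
a(m) = 7/10
-19*(-3) + a(21)*226 = -19*(-3) + (7/10)*226 = 57 + 791/5 = 1076/5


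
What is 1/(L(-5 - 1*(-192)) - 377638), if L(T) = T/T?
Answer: -1/377637 ≈ -2.6480e-6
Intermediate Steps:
L(T) = 1
1/(L(-5 - 1*(-192)) - 377638) = 1/(1 - 377638) = 1/(-377637) = -1/377637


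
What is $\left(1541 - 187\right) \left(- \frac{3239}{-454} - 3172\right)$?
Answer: $- \frac{972746773}{227} \approx -4.2852 \cdot 10^{6}$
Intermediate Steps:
$\left(1541 - 187\right) \left(- \frac{3239}{-454} - 3172\right) = 1354 \left(\left(-3239\right) \left(- \frac{1}{454}\right) - 3172\right) = 1354 \left(\frac{3239}{454} - 3172\right) = 1354 \left(- \frac{1436849}{454}\right) = - \frac{972746773}{227}$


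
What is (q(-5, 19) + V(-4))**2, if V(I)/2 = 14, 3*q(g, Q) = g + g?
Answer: 5476/9 ≈ 608.44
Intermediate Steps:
q(g, Q) = 2*g/3 (q(g, Q) = (g + g)/3 = (2*g)/3 = 2*g/3)
V(I) = 28 (V(I) = 2*14 = 28)
(q(-5, 19) + V(-4))**2 = ((2/3)*(-5) + 28)**2 = (-10/3 + 28)**2 = (74/3)**2 = 5476/9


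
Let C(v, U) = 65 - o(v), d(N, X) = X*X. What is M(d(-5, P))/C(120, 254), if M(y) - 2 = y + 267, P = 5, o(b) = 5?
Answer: 49/10 ≈ 4.9000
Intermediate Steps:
d(N, X) = X²
C(v, U) = 60 (C(v, U) = 65 - 1*5 = 65 - 5 = 60)
M(y) = 269 + y (M(y) = 2 + (y + 267) = 2 + (267 + y) = 269 + y)
M(d(-5, P))/C(120, 254) = (269 + 5²)/60 = (269 + 25)*(1/60) = 294*(1/60) = 49/10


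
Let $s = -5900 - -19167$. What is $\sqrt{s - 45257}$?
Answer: $i \sqrt{31990} \approx 178.86 i$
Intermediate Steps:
$s = 13267$ ($s = -5900 + 19167 = 13267$)
$\sqrt{s - 45257} = \sqrt{13267 - 45257} = \sqrt{-31990} = i \sqrt{31990}$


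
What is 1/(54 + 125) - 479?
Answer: -85740/179 ≈ -478.99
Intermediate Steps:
1/(54 + 125) - 479 = 1/179 - 479 = -85740/179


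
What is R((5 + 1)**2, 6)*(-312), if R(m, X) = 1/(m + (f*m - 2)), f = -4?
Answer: 156/55 ≈ 2.8364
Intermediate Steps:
R(m, X) = 1/(-2 - 3*m) (R(m, X) = 1/(m + (-4*m - 2)) = 1/(m + (-2 - 4*m)) = 1/(-2 - 3*m))
R((5 + 1)**2, 6)*(-312) = -1/(2 + 3*(5 + 1)**2)*(-312) = -1/(2 + 3*6**2)*(-312) = -1/(2 + 3*36)*(-312) = -1/(2 + 108)*(-312) = -1/110*(-312) = 156/55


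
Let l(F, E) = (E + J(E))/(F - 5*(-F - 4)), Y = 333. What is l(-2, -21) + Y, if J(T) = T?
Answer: 1311/4 ≈ 327.75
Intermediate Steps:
l(F, E) = 2*E/(20 + 6*F) (l(F, E) = (E + E)/(F - 5*(-F - 4)) = (2*E)/(F - 5*(-4 - F)) = (2*E)/(F + (20 + 5*F)) = (2*E)/(20 + 6*F) = 2*E/(20 + 6*F))
l(-2, -21) + Y = -21/(10 + 3*(-2)) + 333 = -21/(10 - 6) + 333 = -21/4 + 333 = 1311/4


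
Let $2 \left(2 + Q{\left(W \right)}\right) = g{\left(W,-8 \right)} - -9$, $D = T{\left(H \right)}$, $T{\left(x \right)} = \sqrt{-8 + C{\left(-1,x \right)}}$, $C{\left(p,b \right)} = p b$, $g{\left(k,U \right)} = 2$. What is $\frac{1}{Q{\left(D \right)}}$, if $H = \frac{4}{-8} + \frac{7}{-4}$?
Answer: $\frac{2}{7} \approx 0.28571$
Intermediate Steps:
$C{\left(p,b \right)} = b p$
$H = - \frac{9}{4}$ ($H = 4 \left(- \frac{1}{8}\right) + 7 \left(- \frac{1}{4}\right) = - \frac{1}{2} - \frac{7}{4} = - \frac{9}{4} \approx -2.25$)
$T{\left(x \right)} = \sqrt{-8 - x}$ ($T{\left(x \right)} = \sqrt{-8 + x \left(-1\right)} = \sqrt{-8 - x}$)
$D = \frac{i \sqrt{23}}{2}$ ($D = \sqrt{-8 - - \frac{9}{4}} = \sqrt{-8 + \frac{9}{4}} = \sqrt{- \frac{23}{4}} = \frac{i \sqrt{23}}{2} \approx 2.3979 i$)
$Q{\left(W \right)} = \frac{7}{2}$ ($Q{\left(W \right)} = -2 + \frac{2 - -9}{2} = -2 + \frac{2 + 9}{2} = -2 + \frac{1}{2} \cdot 11 = -2 + \frac{11}{2} = \frac{7}{2}$)
$\frac{1}{Q{\left(D \right)}} = \frac{1}{\frac{7}{2}} = \frac{2}{7}$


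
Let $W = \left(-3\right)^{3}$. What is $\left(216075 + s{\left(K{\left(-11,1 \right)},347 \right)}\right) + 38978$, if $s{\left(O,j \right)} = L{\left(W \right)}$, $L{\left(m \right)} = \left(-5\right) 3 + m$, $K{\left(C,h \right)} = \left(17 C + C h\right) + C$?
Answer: $255011$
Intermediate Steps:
$W = -27$
$K{\left(C,h \right)} = 18 C + C h$
$L{\left(m \right)} = -15 + m$
$s{\left(O,j \right)} = -42$ ($s{\left(O,j \right)} = -15 - 27 = -42$)
$\left(216075 + s{\left(K{\left(-11,1 \right)},347 \right)}\right) + 38978 = \left(216075 - 42\right) + 38978 = 216033 + 38978 = 255011$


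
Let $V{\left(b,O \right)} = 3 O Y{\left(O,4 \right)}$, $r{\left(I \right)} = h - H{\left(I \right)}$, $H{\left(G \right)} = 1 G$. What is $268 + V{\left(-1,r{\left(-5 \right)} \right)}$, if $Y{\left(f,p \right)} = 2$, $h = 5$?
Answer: $328$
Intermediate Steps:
$H{\left(G \right)} = G$
$r{\left(I \right)} = 5 - I$
$V{\left(b,O \right)} = 6 O$ ($V{\left(b,O \right)} = 3 O 2 = 6 O$)
$268 + V{\left(-1,r{\left(-5 \right)} \right)} = 268 + 6 \left(5 - -5\right) = 268 + 6 \left(5 + 5\right) = 268 + 6 \cdot 10 = 268 + 60 = 328$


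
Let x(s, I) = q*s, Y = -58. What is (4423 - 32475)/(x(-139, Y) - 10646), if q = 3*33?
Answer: 28052/24407 ≈ 1.1493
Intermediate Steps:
q = 99
x(s, I) = 99*s
(4423 - 32475)/(x(-139, Y) - 10646) = (4423 - 32475)/(99*(-139) - 10646) = -28052/(-13761 - 10646) = -28052/(-24407) = -28052*(-1/24407) = 28052/24407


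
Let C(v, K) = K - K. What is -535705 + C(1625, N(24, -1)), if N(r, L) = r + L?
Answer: -535705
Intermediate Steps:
N(r, L) = L + r
C(v, K) = 0
-535705 + C(1625, N(24, -1)) = -535705 + 0 = -535705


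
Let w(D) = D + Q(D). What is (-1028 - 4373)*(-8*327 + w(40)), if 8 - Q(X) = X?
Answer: 14085808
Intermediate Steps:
Q(X) = 8 - X
w(D) = 8 (w(D) = D + (8 - D) = 8)
(-1028 - 4373)*(-8*327 + w(40)) = (-1028 - 4373)*(-8*327 + 8) = -5401*(-2616 + 8) = -5401*(-2608) = 14085808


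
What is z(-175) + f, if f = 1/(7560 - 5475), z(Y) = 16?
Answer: 33361/2085 ≈ 16.000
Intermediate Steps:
f = 1/2085 ≈ 0.00047962
z(-175) + f = 16 + 1/2085 = 33361/2085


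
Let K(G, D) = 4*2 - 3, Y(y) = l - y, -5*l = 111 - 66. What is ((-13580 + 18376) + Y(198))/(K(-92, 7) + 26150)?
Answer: 4589/26155 ≈ 0.17545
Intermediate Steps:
l = -9 (l = -(111 - 66)/5 = -⅕*45 = -9)
Y(y) = -9 - y
K(G, D) = 5 (K(G, D) = 8 - 3 = 5)
((-13580 + 18376) + Y(198))/(K(-92, 7) + 26150) = ((-13580 + 18376) + (-9 - 1*198))/(5 + 26150) = (4796 + (-9 - 198))/26155 = (4796 - 207)*(1/26155) = 4589*(1/26155) = 4589/26155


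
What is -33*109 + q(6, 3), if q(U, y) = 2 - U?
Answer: -3601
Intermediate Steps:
-33*109 + q(6, 3) = -33*109 + (2 - 1*6) = -3597 + (2 - 6) = -3597 - 4 = -3601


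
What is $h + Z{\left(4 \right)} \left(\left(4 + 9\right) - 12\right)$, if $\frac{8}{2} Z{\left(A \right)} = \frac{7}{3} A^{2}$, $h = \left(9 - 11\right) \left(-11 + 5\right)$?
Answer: $\frac{64}{3} \approx 21.333$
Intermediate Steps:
$h = 12$ ($h = \left(-2\right) \left(-6\right) = 12$)
$Z{\left(A \right)} = \frac{7 A^{2}}{12}$ ($Z{\left(A \right)} = \frac{\frac{7}{3} A^{2}}{4} = \frac{7 A^{2}}{12}$)
$h + Z{\left(4 \right)} \left(\left(4 + 9\right) - 12\right) = 12 + \frac{7 \cdot 4^{2}}{12} \left(\left(4 + 9\right) - 12\right) = 12 + \frac{7}{12} \cdot 16 \left(13 - 12\right) = 12 + \frac{28}{3} \cdot 1 = 12 + \frac{28}{3} = \frac{64}{3}$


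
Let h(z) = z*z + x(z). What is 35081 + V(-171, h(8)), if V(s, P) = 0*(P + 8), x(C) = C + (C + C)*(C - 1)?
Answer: 35081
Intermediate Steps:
x(C) = C + 2*C*(-1 + C) (x(C) = C + (2*C)*(-1 + C) = C + 2*C*(-1 + C))
h(z) = z² + z*(-1 + 2*z) (h(z) = z*z + z*(-1 + 2*z) = z² + z*(-1 + 2*z))
V(s, P) = 0 (V(s, P) = 0*(8 + P) = 0)
35081 + V(-171, h(8)) = 35081 + 0 = 35081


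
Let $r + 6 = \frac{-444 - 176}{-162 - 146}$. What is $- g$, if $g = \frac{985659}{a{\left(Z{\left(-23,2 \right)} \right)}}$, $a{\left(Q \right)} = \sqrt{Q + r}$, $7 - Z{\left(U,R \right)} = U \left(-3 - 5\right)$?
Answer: $\frac{985659 i \sqrt{67067}}{3484} \approx 73266.0 i$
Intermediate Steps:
$Z{\left(U,R \right)} = 7 + 8 U$ ($Z{\left(U,R \right)} = 7 - U \left(-3 - 5\right) = 7 - U \left(-8\right) = 7 - - 8 U = 7 + 8 U$)
$r = - \frac{307}{77}$ ($r = -6 + \frac{-444 - 176}{-162 - 146} = -6 - \frac{620}{-308} = -6 - - \frac{155}{77} = -6 + \frac{155}{77} = - \frac{307}{77} \approx -3.987$)
$a{\left(Q \right)} = \sqrt{- \frac{307}{77} + Q}$ ($a{\left(Q \right)} = \sqrt{Q - \frac{307}{77}} = \sqrt{- \frac{307}{77} + Q}$)
$g = - \frac{985659 i \sqrt{67067}}{3484}$ ($g = \frac{985659}{\frac{1}{77} \sqrt{-23639 + 5929 \left(7 + 8 \left(-23\right)\right)}} = \frac{985659}{\frac{1}{77} \sqrt{-23639 + 5929 \left(7 - 184\right)}} = \frac{985659}{\frac{1}{77} \sqrt{-23639 + 5929 \left(-177\right)}} = \frac{985659}{\frac{1}{77} \sqrt{-23639 - 1049433}} = \frac{985659}{\frac{1}{77} \sqrt{-1073072}} = \frac{985659}{\frac{1}{77} \cdot 4 i \sqrt{67067}} = \frac{985659}{\frac{4}{77} i \sqrt{67067}} = 985659 \left(- \frac{i \sqrt{67067}}{3484}\right) = - \frac{985659 i \sqrt{67067}}{3484} \approx - 73266.0 i$)
$- g = - \frac{\left(-985659\right) i \sqrt{67067}}{3484} = \frac{985659 i \sqrt{67067}}{3484}$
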